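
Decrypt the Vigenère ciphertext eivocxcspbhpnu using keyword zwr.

fmepggdwyclyoy

Repeat the key across the ciphertext: zwrzwrzwrzwrzw
e(4)−z(25): -21≡5 → f
i(8)−w(22): -14≡12 → m
v(21)−r(17): 4 → e
o(14)−z(25): -11≡15 → p
c(2)−w(22): -20≡6 → g
x(23)−r(17): 6 → g
c(2)−z(25): -23≡3 → d
s(18)−w(22): -4≡22 → w
p(15)−r(17): -2≡24 → y
b(1)−z(25): -24≡2 → c
h(7)−w(22): -15≡11 → l
p(15)−r(17): -2≡24 → y
n(13)−z(25): -12≡14 → o
u(20)−w(22): -2≡24 → y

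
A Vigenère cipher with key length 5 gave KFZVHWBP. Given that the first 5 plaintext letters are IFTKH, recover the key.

CAGLA

Subtract each crib letter from the matching ciphertext letter (mod 26):
K(10)−I(8)=2 → C
F(5)−F(5)=0 → A
Z(25)−T(19)=6 → G
V(21)−K(10)=11 → L
H(7)−H(7)=0 → A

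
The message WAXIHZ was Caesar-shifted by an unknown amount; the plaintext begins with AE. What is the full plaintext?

From the crib: W(22)−A(0)=22, so the shift is 22.
Subtract 22 from each ciphertext letter:
W(22): 22−22=0 → A
A(0): 0−22=-22≡4 → E
X(23): 23−22=1 → B
I(8): 8−22=-14≡12 → M
H(7): 7−22=-15≡11 → L
Z(25): 25−22=3 → D

AEBMLD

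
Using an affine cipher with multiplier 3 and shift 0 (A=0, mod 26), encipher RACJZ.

ZAGBX

R(17): 3·17+0=51≡25 → Z
A(0): 3·0+0=0 → A
C(2): 3·2+0=6 → G
J(9): 3·9+0=27≡1 → B
Z(25): 3·25+0=75≡23 → X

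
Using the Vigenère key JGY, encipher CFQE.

LLON

Repeat the key across the message: JGYJ
C(2)+J(9): 11 → L
F(5)+G(6): 11 → L
Q(16)+Y(24): 40≡14 → O
E(4)+J(9): 13 → N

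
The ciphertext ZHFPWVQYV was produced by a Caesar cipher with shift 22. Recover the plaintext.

DLJTAZUCZ

Z(25): 25−22=3 → D
H(7): 7−22=-15≡11 → L
F(5): 5−22=-17≡9 → J
P(15): 15−22=-7≡19 → T
W(22): 22−22=0 → A
V(21): 21−22=-1≡25 → Z
Q(16): 16−22=-6≡20 → U
Y(24): 24−22=2 → C
V(21): 21−22=-1≡25 → Z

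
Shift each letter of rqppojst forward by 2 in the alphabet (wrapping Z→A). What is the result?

r(17): 17+2=19 → t
q(16): 16+2=18 → s
p(15): 15+2=17 → r
p(15): 15+2=17 → r
o(14): 14+2=16 → q
j(9): 9+2=11 → l
s(18): 18+2=20 → u
t(19): 19+2=21 → v

tsrrqluv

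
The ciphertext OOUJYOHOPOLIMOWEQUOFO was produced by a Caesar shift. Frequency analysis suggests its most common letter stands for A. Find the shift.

14

The most frequent ciphertext letter is O (appears 8 times).
O is position 14; A is position 0.
Shift = 14.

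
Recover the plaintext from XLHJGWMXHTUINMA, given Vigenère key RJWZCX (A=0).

Repeat the key across the ciphertext: RJWZCXRJWZCXRJW
X(23)−R(17): 6 → G
L(11)−J(9): 2 → C
H(7)−W(22): -15≡11 → L
J(9)−Z(25): -16≡10 → K
G(6)−C(2): 4 → E
W(22)−X(23): -1≡25 → Z
M(12)−R(17): -5≡21 → V
X(23)−J(9): 14 → O
H(7)−W(22): -15≡11 → L
T(19)−Z(25): -6≡20 → U
U(20)−C(2): 18 → S
I(8)−X(23): -15≡11 → L
N(13)−R(17): -4≡22 → W
M(12)−J(9): 3 → D
A(0)−W(22): -22≡4 → E

GCLKEZVOLUSLWDE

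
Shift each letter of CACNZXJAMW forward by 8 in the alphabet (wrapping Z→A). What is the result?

KIKVHFRIUE

C(2): 2+8=10 → K
A(0): 0+8=8 → I
C(2): 2+8=10 → K
N(13): 13+8=21 → V
Z(25): 25+8=33≡7 → H
X(23): 23+8=31≡5 → F
J(9): 9+8=17 → R
A(0): 0+8=8 → I
M(12): 12+8=20 → U
W(22): 22+8=30≡4 → E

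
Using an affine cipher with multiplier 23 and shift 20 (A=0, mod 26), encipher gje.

cti

g(6): 23·6+20=158≡2 → c
j(9): 23·9+20=227≡19 → t
e(4): 23·4+20=112≡8 → i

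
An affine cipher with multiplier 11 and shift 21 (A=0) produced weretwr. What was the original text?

The inverse of 11 mod 26 is 19, since 11·19=209≡1. Apply D(y)=19·(y−21) mod 26:
w(22): 19·(22−21)=19 → t
e(4): 19·(4−21)=-323≡15 → p
r(17): 19·(17−21)=-76≡2 → c
e(4): 19·(4−21)=-323≡15 → p
t(19): 19·(19−21)=-38≡14 → o
w(22): 19·(22−21)=19 → t
r(17): 19·(17−21)=-76≡2 → c

tpcpotc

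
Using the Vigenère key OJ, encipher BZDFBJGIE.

PIROPSURS

Repeat the key across the message: OJOJOJOJO
B(1)+O(14): 15 → P
Z(25)+J(9): 34≡8 → I
D(3)+O(14): 17 → R
F(5)+J(9): 14 → O
B(1)+O(14): 15 → P
J(9)+J(9): 18 → S
G(6)+O(14): 20 → U
I(8)+J(9): 17 → R
E(4)+O(14): 18 → S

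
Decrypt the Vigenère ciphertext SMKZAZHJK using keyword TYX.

Repeat the key across the ciphertext: TYXTYXTYX
S(18)−T(19): -1≡25 → Z
M(12)−Y(24): -12≡14 → O
K(10)−X(23): -13≡13 → N
Z(25)−T(19): 6 → G
A(0)−Y(24): -24≡2 → C
Z(25)−X(23): 2 → C
H(7)−T(19): -12≡14 → O
J(9)−Y(24): -15≡11 → L
K(10)−X(23): -13≡13 → N

ZONGCCOLN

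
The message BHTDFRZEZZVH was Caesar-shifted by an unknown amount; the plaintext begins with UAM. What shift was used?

7

From the crib: B(1)−U(20)=-19≡7, so the shift is 7.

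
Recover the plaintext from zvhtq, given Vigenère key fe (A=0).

urcpl

Repeat the key across the ciphertext: fefef
z(25)−f(5): 20 → u
v(21)−e(4): 17 → r
h(7)−f(5): 2 → c
t(19)−e(4): 15 → p
q(16)−f(5): 11 → l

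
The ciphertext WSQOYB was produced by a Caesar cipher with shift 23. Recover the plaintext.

W(22): 22−23=-1≡25 → Z
S(18): 18−23=-5≡21 → V
Q(16): 16−23=-7≡19 → T
O(14): 14−23=-9≡17 → R
Y(24): 24−23=1 → B
B(1): 1−23=-22≡4 → E

ZVTRBE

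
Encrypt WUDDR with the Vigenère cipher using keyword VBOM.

Repeat the key across the message: VBOMV
W(22)+V(21): 43≡17 → R
U(20)+B(1): 21 → V
D(3)+O(14): 17 → R
D(3)+M(12): 15 → P
R(17)+V(21): 38≡12 → M

RVRPM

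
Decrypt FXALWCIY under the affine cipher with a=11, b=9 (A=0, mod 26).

CGLMNXHZ

The inverse of 11 mod 26 is 19, since 11·19=209≡1. Apply D(y)=19·(y−9) mod 26:
F(5): 19·(5−9)=-76≡2 → C
X(23): 19·(23−9)=266≡6 → G
A(0): 19·(0−9)=-171≡11 → L
L(11): 19·(11−9)=38≡12 → M
W(22): 19·(22−9)=247≡13 → N
C(2): 19·(2−9)=-133≡23 → X
I(8): 19·(8−9)=-19≡7 → H
Y(24): 19·(24−9)=285≡25 → Z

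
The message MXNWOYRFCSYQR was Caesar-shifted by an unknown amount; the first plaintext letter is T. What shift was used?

19

From the crib: M(12)−T(19)=-7≡19, so the shift is 19.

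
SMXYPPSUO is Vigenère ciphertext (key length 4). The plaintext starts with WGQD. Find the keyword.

Subtract each crib letter from the matching ciphertext letter (mod 26):
S(18)−W(22)=-4≡22 → W
M(12)−G(6)=6 → G
X(23)−Q(16)=7 → H
Y(24)−D(3)=21 → V

WGHV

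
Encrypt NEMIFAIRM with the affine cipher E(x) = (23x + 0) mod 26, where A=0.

N(13): 23·13+0=299≡13 → N
E(4): 23·4+0=92≡14 → O
M(12): 23·12+0=276≡16 → Q
I(8): 23·8+0=184≡2 → C
F(5): 23·5+0=115≡11 → L
A(0): 23·0+0=0 → A
I(8): 23·8+0=184≡2 → C
R(17): 23·17+0=391≡1 → B
M(12): 23·12+0=276≡16 → Q

NOQCLACBQ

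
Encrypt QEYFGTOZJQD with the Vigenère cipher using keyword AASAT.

Repeat the key across the message: AASATAASATA
Q(16)+A(0): 16 → Q
E(4)+A(0): 4 → E
Y(24)+S(18): 42≡16 → Q
F(5)+A(0): 5 → F
G(6)+T(19): 25 → Z
T(19)+A(0): 19 → T
O(14)+A(0): 14 → O
Z(25)+S(18): 43≡17 → R
J(9)+A(0): 9 → J
Q(16)+T(19): 35≡9 → J
D(3)+A(0): 3 → D

QEQFZTORJJD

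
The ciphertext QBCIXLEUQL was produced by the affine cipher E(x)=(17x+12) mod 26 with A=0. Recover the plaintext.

OHEMTDYCOD

The inverse of 17 mod 26 is 23, since 17·23=391≡1. Apply D(y)=23·(y−12) mod 26:
Q(16): 23·(16−12)=92≡14 → O
B(1): 23·(1−12)=-253≡7 → H
C(2): 23·(2−12)=-230≡4 → E
I(8): 23·(8−12)=-92≡12 → M
X(23): 23·(23−12)=253≡19 → T
L(11): 23·(11−12)=-23≡3 → D
E(4): 23·(4−12)=-184≡24 → Y
U(20): 23·(20−12)=184≡2 → C
Q(16): 23·(16−12)=92≡14 → O
L(11): 23·(11−12)=-23≡3 → D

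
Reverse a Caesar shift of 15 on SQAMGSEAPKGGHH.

S(18): 18−15=3 → D
Q(16): 16−15=1 → B
A(0): 0−15=-15≡11 → L
M(12): 12−15=-3≡23 → X
G(6): 6−15=-9≡17 → R
S(18): 18−15=3 → D
E(4): 4−15=-11≡15 → P
A(0): 0−15=-15≡11 → L
P(15): 15−15=0 → A
K(10): 10−15=-5≡21 → V
G(6): 6−15=-9≡17 → R
G(6): 6−15=-9≡17 → R
H(7): 7−15=-8≡18 → S
H(7): 7−15=-8≡18 → S

DBLXRDPLAVRRSS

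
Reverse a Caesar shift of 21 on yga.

y(24): 24−21=3 → d
g(6): 6−21=-15≡11 → l
a(0): 0−21=-21≡5 → f

dlf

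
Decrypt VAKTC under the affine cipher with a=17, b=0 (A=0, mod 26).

PAWVU

The inverse of 17 mod 26 is 23, since 17·23=391≡1. Apply D(y)=23·(y−0) mod 26:
V(21): 23·(21−0)=483≡15 → P
A(0): 23·(0−0)=0 → A
K(10): 23·(10−0)=230≡22 → W
T(19): 23·(19−0)=437≡21 → V
C(2): 23·(2−0)=46≡20 → U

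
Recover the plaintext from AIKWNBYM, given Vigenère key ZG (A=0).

Repeat the key across the ciphertext: ZGZGZGZG
A(0)−Z(25): -25≡1 → B
I(8)−G(6): 2 → C
K(10)−Z(25): -15≡11 → L
W(22)−G(6): 16 → Q
N(13)−Z(25): -12≡14 → O
B(1)−G(6): -5≡21 → V
Y(24)−Z(25): -1≡25 → Z
M(12)−G(6): 6 → G

BCLQOVZG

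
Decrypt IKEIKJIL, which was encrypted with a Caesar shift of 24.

I(8): 8−24=-16≡10 → K
K(10): 10−24=-14≡12 → M
E(4): 4−24=-20≡6 → G
I(8): 8−24=-16≡10 → K
K(10): 10−24=-14≡12 → M
J(9): 9−24=-15≡11 → L
I(8): 8−24=-16≡10 → K
L(11): 11−24=-13≡13 → N

KMGKMLKN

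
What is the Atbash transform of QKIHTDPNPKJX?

Q(16) → J(9)
K(10) → P(15)
I(8) → R(17)
H(7) → S(18)
T(19) → G(6)
D(3) → W(22)
P(15) → K(10)
N(13) → M(12)
P(15) → K(10)
K(10) → P(15)
J(9) → Q(16)
X(23) → C(2)

JPRSGWKMKPQC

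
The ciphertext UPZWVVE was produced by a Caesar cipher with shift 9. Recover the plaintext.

LGQNMMV

U(20): 20−9=11 → L
P(15): 15−9=6 → G
Z(25): 25−9=16 → Q
W(22): 22−9=13 → N
V(21): 21−9=12 → M
V(21): 21−9=12 → M
E(4): 4−9=-5≡21 → V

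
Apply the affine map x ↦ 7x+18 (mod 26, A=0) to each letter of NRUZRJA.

N(13): 7·13+18=109≡5 → F
R(17): 7·17+18=137≡7 → H
U(20): 7·20+18=158≡2 → C
Z(25): 7·25+18=193≡11 → L
R(17): 7·17+18=137≡7 → H
J(9): 7·9+18=81≡3 → D
A(0): 7·0+18=18 → S

FHCLHDS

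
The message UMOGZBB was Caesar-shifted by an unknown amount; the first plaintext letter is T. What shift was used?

1

From the crib: U(20)−T(19)=1, so the shift is 1.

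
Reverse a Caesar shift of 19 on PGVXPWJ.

P(15): 15−19=-4≡22 → W
G(6): 6−19=-13≡13 → N
V(21): 21−19=2 → C
X(23): 23−19=4 → E
P(15): 15−19=-4≡22 → W
W(22): 22−19=3 → D
J(9): 9−19=-10≡16 → Q

WNCEWDQ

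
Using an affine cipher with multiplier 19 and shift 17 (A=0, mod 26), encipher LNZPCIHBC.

SEYQDNUKD

L(11): 19·11+17=226≡18 → S
N(13): 19·13+17=264≡4 → E
Z(25): 19·25+17=492≡24 → Y
P(15): 19·15+17=302≡16 → Q
C(2): 19·2+17=55≡3 → D
I(8): 19·8+17=169≡13 → N
H(7): 19·7+17=150≡20 → U
B(1): 19·1+17=36≡10 → K
C(2): 19·2+17=55≡3 → D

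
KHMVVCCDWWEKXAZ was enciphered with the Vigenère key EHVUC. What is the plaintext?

GARBTYVICUADCGX

Repeat the key across the ciphertext: EHVUCEHVUCEHVUC
K(10)−E(4): 6 → G
H(7)−H(7): 0 → A
M(12)−V(21): -9≡17 → R
V(21)−U(20): 1 → B
V(21)−C(2): 19 → T
C(2)−E(4): -2≡24 → Y
C(2)−H(7): -5≡21 → V
D(3)−V(21): -18≡8 → I
W(22)−U(20): 2 → C
W(22)−C(2): 20 → U
E(4)−E(4): 0 → A
K(10)−H(7): 3 → D
X(23)−V(21): 2 → C
A(0)−U(20): -20≡6 → G
Z(25)−C(2): 23 → X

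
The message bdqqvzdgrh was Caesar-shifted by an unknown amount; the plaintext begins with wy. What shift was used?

5

From the crib: b(1)−w(22)=-21≡5, so the shift is 5.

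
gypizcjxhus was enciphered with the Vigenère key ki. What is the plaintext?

Repeat the key across the ciphertext: kikikikikik
g(6)−k(10): -4≡22 → w
y(24)−i(8): 16 → q
p(15)−k(10): 5 → f
i(8)−i(8): 0 → a
z(25)−k(10): 15 → p
c(2)−i(8): -6≡20 → u
j(9)−k(10): -1≡25 → z
x(23)−i(8): 15 → p
h(7)−k(10): -3≡23 → x
u(20)−i(8): 12 → m
s(18)−k(10): 8 → i

wqfapuzpxmi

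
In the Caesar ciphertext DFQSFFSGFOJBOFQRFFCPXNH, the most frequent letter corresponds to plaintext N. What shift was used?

18

The most frequent ciphertext letter is F (appears 7 times).
F is position 5; N is position 13.
Shift = -8≡18.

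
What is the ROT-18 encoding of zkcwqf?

z(25): 25+18=43≡17 → r
k(10): 10+18=28≡2 → c
c(2): 2+18=20 → u
w(22): 22+18=40≡14 → o
q(16): 16+18=34≡8 → i
f(5): 5+18=23 → x

rcuoix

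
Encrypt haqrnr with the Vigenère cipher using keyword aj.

hjqana

Repeat the key across the message: ajajaj
h(7)+a(0): 7 → h
a(0)+j(9): 9 → j
q(16)+a(0): 16 → q
r(17)+j(9): 26≡0 → a
n(13)+a(0): 13 → n
r(17)+j(9): 26≡0 → a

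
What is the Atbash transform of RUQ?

R(17) → I(8)
U(20) → F(5)
Q(16) → J(9)

IFJ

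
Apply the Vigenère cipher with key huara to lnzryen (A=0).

Repeat the key across the message: huarahu
l(11)+h(7): 18 → s
n(13)+u(20): 33≡7 → h
z(25)+a(0): 25 → z
r(17)+r(17): 34≡8 → i
y(24)+a(0): 24 → y
e(4)+h(7): 11 → l
n(13)+u(20): 33≡7 → h

shziylh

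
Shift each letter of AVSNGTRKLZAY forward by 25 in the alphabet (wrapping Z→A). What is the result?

A(0): 0+25=25 → Z
V(21): 21+25=46≡20 → U
S(18): 18+25=43≡17 → R
N(13): 13+25=38≡12 → M
G(6): 6+25=31≡5 → F
T(19): 19+25=44≡18 → S
R(17): 17+25=42≡16 → Q
K(10): 10+25=35≡9 → J
L(11): 11+25=36≡10 → K
Z(25): 25+25=50≡24 → Y
A(0): 0+25=25 → Z
Y(24): 24+25=49≡23 → X

ZURMFSQJKYZX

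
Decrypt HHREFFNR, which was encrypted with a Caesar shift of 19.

H(7): 7−19=-12≡14 → O
H(7): 7−19=-12≡14 → O
R(17): 17−19=-2≡24 → Y
E(4): 4−19=-15≡11 → L
F(5): 5−19=-14≡12 → M
F(5): 5−19=-14≡12 → M
N(13): 13−19=-6≡20 → U
R(17): 17−19=-2≡24 → Y

OOYLMMUY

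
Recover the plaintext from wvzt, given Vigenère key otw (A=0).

Repeat the key across the ciphertext: otwo
w(22)−o(14): 8 → i
v(21)−t(19): 2 → c
z(25)−w(22): 3 → d
t(19)−o(14): 5 → f

icdf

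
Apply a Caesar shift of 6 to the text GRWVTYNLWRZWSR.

G(6): 6+6=12 → M
R(17): 17+6=23 → X
W(22): 22+6=28≡2 → C
V(21): 21+6=27≡1 → B
T(19): 19+6=25 → Z
Y(24): 24+6=30≡4 → E
N(13): 13+6=19 → T
L(11): 11+6=17 → R
W(22): 22+6=28≡2 → C
R(17): 17+6=23 → X
Z(25): 25+6=31≡5 → F
W(22): 22+6=28≡2 → C
S(18): 18+6=24 → Y
R(17): 17+6=23 → X

MXCBZETRCXFCYX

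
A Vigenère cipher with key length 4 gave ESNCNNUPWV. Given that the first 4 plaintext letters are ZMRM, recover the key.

Subtract each crib letter from the matching ciphertext letter (mod 26):
E(4)−Z(25)=-21≡5 → F
S(18)−M(12)=6 → G
N(13)−R(17)=-4≡22 → W
C(2)−M(12)=-10≡16 → Q

FGWQ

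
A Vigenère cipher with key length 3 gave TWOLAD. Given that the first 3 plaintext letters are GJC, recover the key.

NNM

Subtract each crib letter from the matching ciphertext letter (mod 26):
T(19)−G(6)=13 → N
W(22)−J(9)=13 → N
O(14)−C(2)=12 → M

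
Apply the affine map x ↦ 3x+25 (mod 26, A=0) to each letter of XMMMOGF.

QJJJPRO

X(23): 3·23+25=94≡16 → Q
M(12): 3·12+25=61≡9 → J
M(12): 3·12+25=61≡9 → J
M(12): 3·12+25=61≡9 → J
O(14): 3·14+25=67≡15 → P
G(6): 3·6+25=43≡17 → R
F(5): 3·5+25=40≡14 → O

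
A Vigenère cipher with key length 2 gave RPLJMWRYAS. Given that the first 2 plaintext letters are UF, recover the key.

XK

Subtract each crib letter from the matching ciphertext letter (mod 26):
R(17)−U(20)=-3≡23 → X
P(15)−F(5)=10 → K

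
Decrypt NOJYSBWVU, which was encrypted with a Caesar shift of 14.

ZAVKENIHG

N(13): 13−14=-1≡25 → Z
O(14): 14−14=0 → A
J(9): 9−14=-5≡21 → V
Y(24): 24−14=10 → K
S(18): 18−14=4 → E
B(1): 1−14=-13≡13 → N
W(22): 22−14=8 → I
V(21): 21−14=7 → H
U(20): 20−14=6 → G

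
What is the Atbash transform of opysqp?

lkbhjk

o(14) → l(11)
p(15) → k(10)
y(24) → b(1)
s(18) → h(7)
q(16) → j(9)
p(15) → k(10)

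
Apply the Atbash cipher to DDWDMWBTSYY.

WWDWNDYGHBB

D(3) → W(22)
D(3) → W(22)
W(22) → D(3)
D(3) → W(22)
M(12) → N(13)
W(22) → D(3)
B(1) → Y(24)
T(19) → G(6)
S(18) → H(7)
Y(24) → B(1)
Y(24) → B(1)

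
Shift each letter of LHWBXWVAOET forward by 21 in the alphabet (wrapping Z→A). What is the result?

GCRWSRQVJZO

L(11): 11+21=32≡6 → G
H(7): 7+21=28≡2 → C
W(22): 22+21=43≡17 → R
B(1): 1+21=22 → W
X(23): 23+21=44≡18 → S
W(22): 22+21=43≡17 → R
V(21): 21+21=42≡16 → Q
A(0): 0+21=21 → V
O(14): 14+21=35≡9 → J
E(4): 4+21=25 → Z
T(19): 19+21=40≡14 → O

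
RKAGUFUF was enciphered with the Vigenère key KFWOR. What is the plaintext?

Repeat the key across the ciphertext: KFWORKFW
R(17)−K(10): 7 → H
K(10)−F(5): 5 → F
A(0)−W(22): -22≡4 → E
G(6)−O(14): -8≡18 → S
U(20)−R(17): 3 → D
F(5)−K(10): -5≡21 → V
U(20)−F(5): 15 → P
F(5)−W(22): -17≡9 → J

HFESDVPJ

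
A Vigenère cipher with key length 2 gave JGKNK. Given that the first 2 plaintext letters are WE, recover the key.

Subtract each crib letter from the matching ciphertext letter (mod 26):
J(9)−W(22)=-13≡13 → N
G(6)−E(4)=2 → C

NC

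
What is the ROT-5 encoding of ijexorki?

nojctwpn

i(8): 8+5=13 → n
j(9): 9+5=14 → o
e(4): 4+5=9 → j
x(23): 23+5=28≡2 → c
o(14): 14+5=19 → t
r(17): 17+5=22 → w
k(10): 10+5=15 → p
i(8): 8+5=13 → n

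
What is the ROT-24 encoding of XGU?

X(23): 23+24=47≡21 → V
G(6): 6+24=30≡4 → E
U(20): 20+24=44≡18 → S

VES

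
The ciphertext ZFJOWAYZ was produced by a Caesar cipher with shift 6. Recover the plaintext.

TZDIQUST

Z(25): 25−6=19 → T
F(5): 5−6=-1≡25 → Z
J(9): 9−6=3 → D
O(14): 14−6=8 → I
W(22): 22−6=16 → Q
A(0): 0−6=-6≡20 → U
Y(24): 24−6=18 → S
Z(25): 25−6=19 → T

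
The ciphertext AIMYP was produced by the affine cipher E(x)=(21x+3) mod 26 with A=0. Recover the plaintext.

LZTBI

The inverse of 21 mod 26 is 5, since 21·5=105≡1. Apply D(y)=5·(y−3) mod 26:
A(0): 5·(0−3)=-15≡11 → L
I(8): 5·(8−3)=25 → Z
M(12): 5·(12−3)=45≡19 → T
Y(24): 5·(24−3)=105≡1 → B
P(15): 5·(15−3)=60≡8 → I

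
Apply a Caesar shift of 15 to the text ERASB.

E(4): 4+15=19 → T
R(17): 17+15=32≡6 → G
A(0): 0+15=15 → P
S(18): 18+15=33≡7 → H
B(1): 1+15=16 → Q

TGPHQ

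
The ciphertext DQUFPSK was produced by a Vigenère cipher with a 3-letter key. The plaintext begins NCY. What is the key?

QOW

Subtract each crib letter from the matching ciphertext letter (mod 26):
D(3)−N(13)=-10≡16 → Q
Q(16)−C(2)=14 → O
U(20)−Y(24)=-4≡22 → W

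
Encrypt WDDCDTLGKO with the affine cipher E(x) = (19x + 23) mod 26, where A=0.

ZCCJCUYHFD

W(22): 19·22+23=441≡25 → Z
D(3): 19·3+23=80≡2 → C
D(3): 19·3+23=80≡2 → C
C(2): 19·2+23=61≡9 → J
D(3): 19·3+23=80≡2 → C
T(19): 19·19+23=384≡20 → U
L(11): 19·11+23=232≡24 → Y
G(6): 19·6+23=137≡7 → H
K(10): 19·10+23=213≡5 → F
O(14): 19·14+23=289≡3 → D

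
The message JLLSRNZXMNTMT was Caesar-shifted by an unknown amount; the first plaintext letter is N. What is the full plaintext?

NPPWVRDBQRXQX

From the crib: J(9)−N(13)=-4≡22, so the shift is 22.
Subtract 22 from each ciphertext letter:
J(9): 9−22=-13≡13 → N
L(11): 11−22=-11≡15 → P
L(11): 11−22=-11≡15 → P
S(18): 18−22=-4≡22 → W
R(17): 17−22=-5≡21 → V
N(13): 13−22=-9≡17 → R
Z(25): 25−22=3 → D
X(23): 23−22=1 → B
M(12): 12−22=-10≡16 → Q
N(13): 13−22=-9≡17 → R
T(19): 19−22=-3≡23 → X
M(12): 12−22=-10≡16 → Q
T(19): 19−22=-3≡23 → X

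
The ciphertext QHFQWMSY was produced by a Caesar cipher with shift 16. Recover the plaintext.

Q(16): 16−16=0 → A
H(7): 7−16=-9≡17 → R
F(5): 5−16=-11≡15 → P
Q(16): 16−16=0 → A
W(22): 22−16=6 → G
M(12): 12−16=-4≡22 → W
S(18): 18−16=2 → C
Y(24): 24−16=8 → I

ARPAGWCI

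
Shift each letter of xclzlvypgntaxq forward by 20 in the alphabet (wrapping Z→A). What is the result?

x(23): 23+20=43≡17 → r
c(2): 2+20=22 → w
l(11): 11+20=31≡5 → f
z(25): 25+20=45≡19 → t
l(11): 11+20=31≡5 → f
v(21): 21+20=41≡15 → p
y(24): 24+20=44≡18 → s
p(15): 15+20=35≡9 → j
g(6): 6+20=26≡0 → a
n(13): 13+20=33≡7 → h
t(19): 19+20=39≡13 → n
a(0): 0+20=20 → u
x(23): 23+20=43≡17 → r
q(16): 16+20=36≡10 → k

rwftfpsjahnurk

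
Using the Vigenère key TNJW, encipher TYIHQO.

MLRDJB

Repeat the key across the message: TNJWTN
T(19)+T(19): 38≡12 → M
Y(24)+N(13): 37≡11 → L
I(8)+J(9): 17 → R
H(7)+W(22): 29≡3 → D
Q(16)+T(19): 35≡9 → J
O(14)+N(13): 27≡1 → B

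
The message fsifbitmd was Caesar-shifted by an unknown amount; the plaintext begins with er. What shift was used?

From the crib: f(5)−e(4)=1, so the shift is 1.

1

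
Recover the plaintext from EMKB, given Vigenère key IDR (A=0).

WJTT

Repeat the key across the ciphertext: IDRI
E(4)−I(8): -4≡22 → W
M(12)−D(3): 9 → J
K(10)−R(17): -7≡19 → T
B(1)−I(8): -7≡19 → T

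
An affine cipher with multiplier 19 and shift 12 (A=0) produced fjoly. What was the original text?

btwpc

The inverse of 19 mod 26 is 11, since 19·11=209≡1. Apply D(y)=11·(y−12) mod 26:
f(5): 11·(5−12)=-77≡1 → b
j(9): 11·(9−12)=-33≡19 → t
o(14): 11·(14−12)=22 → w
l(11): 11·(11−12)=-11≡15 → p
y(24): 11·(24−12)=132≡2 → c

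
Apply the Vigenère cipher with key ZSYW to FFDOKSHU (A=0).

EXBKJKFQ

Repeat the key across the message: ZSYWZSYW
F(5)+Z(25): 30≡4 → E
F(5)+S(18): 23 → X
D(3)+Y(24): 27≡1 → B
O(14)+W(22): 36≡10 → K
K(10)+Z(25): 35≡9 → J
S(18)+S(18): 36≡10 → K
H(7)+Y(24): 31≡5 → F
U(20)+W(22): 42≡16 → Q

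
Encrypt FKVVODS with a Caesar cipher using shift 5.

F(5): 5+5=10 → K
K(10): 10+5=15 → P
V(21): 21+5=26≡0 → A
V(21): 21+5=26≡0 → A
O(14): 14+5=19 → T
D(3): 3+5=8 → I
S(18): 18+5=23 → X

KPAATIX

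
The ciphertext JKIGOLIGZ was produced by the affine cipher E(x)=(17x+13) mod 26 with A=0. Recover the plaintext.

The inverse of 17 mod 26 is 23, since 17·23=391≡1. Apply D(y)=23·(y−13) mod 26:
J(9): 23·(9−13)=-92≡12 → M
K(10): 23·(10−13)=-69≡9 → J
I(8): 23·(8−13)=-115≡15 → P
G(6): 23·(6−13)=-161≡21 → V
O(14): 23·(14−13)=23 → X
L(11): 23·(11−13)=-46≡6 → G
I(8): 23·(8−13)=-115≡15 → P
G(6): 23·(6−13)=-161≡21 → V
Z(25): 23·(25−13)=276≡16 → Q

MJPVXGPVQ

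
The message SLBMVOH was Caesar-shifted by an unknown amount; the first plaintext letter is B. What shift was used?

17

From the crib: S(18)−B(1)=17, so the shift is 17.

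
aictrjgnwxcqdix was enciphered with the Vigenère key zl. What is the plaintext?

Repeat the key across the ciphertext: zlzlzlzlzlzlzlz
a(0)−z(25): -25≡1 → b
i(8)−l(11): -3≡23 → x
c(2)−z(25): -23≡3 → d
t(19)−l(11): 8 → i
r(17)−z(25): -8≡18 → s
j(9)−l(11): -2≡24 → y
g(6)−z(25): -19≡7 → h
n(13)−l(11): 2 → c
w(22)−z(25): -3≡23 → x
x(23)−l(11): 12 → m
c(2)−z(25): -23≡3 → d
q(16)−l(11): 5 → f
d(3)−z(25): -22≡4 → e
i(8)−l(11): -3≡23 → x
x(23)−z(25): -2≡24 → y

bxdisyhcxmdfexy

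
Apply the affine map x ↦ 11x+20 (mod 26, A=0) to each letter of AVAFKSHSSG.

URUXAKTKKI

A(0): 11·0+20=20 → U
V(21): 11·21+20=251≡17 → R
A(0): 11·0+20=20 → U
F(5): 11·5+20=75≡23 → X
K(10): 11·10+20=130≡0 → A
S(18): 11·18+20=218≡10 → K
H(7): 11·7+20=97≡19 → T
S(18): 11·18+20=218≡10 → K
S(18): 11·18+20=218≡10 → K
G(6): 11·6+20=86≡8 → I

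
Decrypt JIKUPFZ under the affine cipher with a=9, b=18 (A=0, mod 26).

ZWCGRNV

The inverse of 9 mod 26 is 3, since 9·3=27≡1. Apply D(y)=3·(y−18) mod 26:
J(9): 3·(9−18)=-27≡25 → Z
I(8): 3·(8−18)=-30≡22 → W
K(10): 3·(10−18)=-24≡2 → C
U(20): 3·(20−18)=6 → G
P(15): 3·(15−18)=-9≡17 → R
F(5): 3·(5−18)=-39≡13 → N
Z(25): 3·(25−18)=21 → V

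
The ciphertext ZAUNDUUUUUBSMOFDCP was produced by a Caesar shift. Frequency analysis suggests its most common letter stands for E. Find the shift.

The most frequent ciphertext letter is U (appears 6 times).
U is position 20; E is position 4.
Shift = 16.

16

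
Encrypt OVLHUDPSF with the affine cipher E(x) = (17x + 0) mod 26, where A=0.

O(14): 17·14+0=238≡4 → E
V(21): 17·21+0=357≡19 → T
L(11): 17·11+0=187≡5 → F
H(7): 17·7+0=119≡15 → P
U(20): 17·20+0=340≡2 → C
D(3): 17·3+0=51≡25 → Z
P(15): 17·15+0=255≡21 → V
S(18): 17·18+0=306≡20 → U
F(5): 17·5+0=85≡7 → H

ETFPCZVUH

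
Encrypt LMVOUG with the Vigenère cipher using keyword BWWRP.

MIRFJH

Repeat the key across the message: BWWRPB
L(11)+B(1): 12 → M
M(12)+W(22): 34≡8 → I
V(21)+W(22): 43≡17 → R
O(14)+R(17): 31≡5 → F
U(20)+P(15): 35≡9 → J
G(6)+B(1): 7 → H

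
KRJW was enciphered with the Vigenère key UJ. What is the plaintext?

Repeat the key across the ciphertext: UJUJ
K(10)−U(20): -10≡16 → Q
R(17)−J(9): 8 → I
J(9)−U(20): -11≡15 → P
W(22)−J(9): 13 → N

QIPN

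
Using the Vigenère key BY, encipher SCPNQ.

Repeat the key across the message: BYBYB
S(18)+B(1): 19 → T
C(2)+Y(24): 26≡0 → A
P(15)+B(1): 16 → Q
N(13)+Y(24): 37≡11 → L
Q(16)+B(1): 17 → R

TAQLR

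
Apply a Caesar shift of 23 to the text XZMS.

UWJP

X(23): 23+23=46≡20 → U
Z(25): 25+23=48≡22 → W
M(12): 12+23=35≡9 → J
S(18): 18+23=41≡15 → P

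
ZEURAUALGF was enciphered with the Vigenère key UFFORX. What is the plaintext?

FZPDJXGGBR

Repeat the key across the ciphertext: UFFORXUFFO
Z(25)−U(20): 5 → F
E(4)−F(5): -1≡25 → Z
U(20)−F(5): 15 → P
R(17)−O(14): 3 → D
A(0)−R(17): -17≡9 → J
U(20)−X(23): -3≡23 → X
A(0)−U(20): -20≡6 → G
L(11)−F(5): 6 → G
G(6)−F(5): 1 → B
F(5)−O(14): -9≡17 → R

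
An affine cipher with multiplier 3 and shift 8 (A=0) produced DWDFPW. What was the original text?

HWHZLW

The inverse of 3 mod 26 is 9, since 3·9=27≡1. Apply D(y)=9·(y−8) mod 26:
D(3): 9·(3−8)=-45≡7 → H
W(22): 9·(22−8)=126≡22 → W
D(3): 9·(3−8)=-45≡7 → H
F(5): 9·(5−8)=-27≡25 → Z
P(15): 9·(15−8)=63≡11 → L
W(22): 9·(22−8)=126≡22 → W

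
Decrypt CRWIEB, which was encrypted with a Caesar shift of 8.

C(2): 2−8=-6≡20 → U
R(17): 17−8=9 → J
W(22): 22−8=14 → O
I(8): 8−8=0 → A
E(4): 4−8=-4≡22 → W
B(1): 1−8=-7≡19 → T

UJOAWT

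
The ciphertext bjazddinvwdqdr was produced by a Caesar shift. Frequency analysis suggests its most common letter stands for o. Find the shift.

15

The most frequent ciphertext letter is d (appears 4 times).
d is position 3; o is position 14.
Shift = -11≡15.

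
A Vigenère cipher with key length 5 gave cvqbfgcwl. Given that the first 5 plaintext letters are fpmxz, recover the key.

Subtract each crib letter from the matching ciphertext letter (mod 26):
c(2)−f(5)=-3≡23 → x
v(21)−p(15)=6 → g
q(16)−m(12)=4 → e
b(1)−x(23)=-22≡4 → e
f(5)−z(25)=-20≡6 → g

xgeeg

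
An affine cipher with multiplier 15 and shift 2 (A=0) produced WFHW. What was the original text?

The inverse of 15 mod 26 is 7, since 15·7=105≡1. Apply D(y)=7·(y−2) mod 26:
W(22): 7·(22−2)=140≡10 → K
F(5): 7·(5−2)=21 → V
H(7): 7·(7−2)=35≡9 → J
W(22): 7·(22−2)=140≡10 → K

KVJK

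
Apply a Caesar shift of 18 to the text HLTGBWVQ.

ZDLYTONI

H(7): 7+18=25 → Z
L(11): 11+18=29≡3 → D
T(19): 19+18=37≡11 → L
G(6): 6+18=24 → Y
B(1): 1+18=19 → T
W(22): 22+18=40≡14 → O
V(21): 21+18=39≡13 → N
Q(16): 16+18=34≡8 → I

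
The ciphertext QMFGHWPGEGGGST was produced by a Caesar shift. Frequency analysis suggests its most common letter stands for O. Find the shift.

The most frequent ciphertext letter is G (appears 5 times).
G is position 6; O is position 14.
Shift = -8≡18.

18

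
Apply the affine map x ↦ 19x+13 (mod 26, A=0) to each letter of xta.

x(23): 19·23+13=450≡8 → i
t(19): 19·19+13=374≡10 → k
a(0): 19·0+13=13 → n

ikn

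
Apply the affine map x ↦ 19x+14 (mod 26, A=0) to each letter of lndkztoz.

l(11): 19·11+14=223≡15 → p
n(13): 19·13+14=261≡1 → b
d(3): 19·3+14=71≡19 → t
k(10): 19·10+14=204≡22 → w
z(25): 19·25+14=489≡21 → v
t(19): 19·19+14=375≡11 → l
o(14): 19·14+14=280≡20 → u
z(25): 19·25+14=489≡21 → v

pbtwvluv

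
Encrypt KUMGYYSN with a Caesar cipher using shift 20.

EOGASSMH

K(10): 10+20=30≡4 → E
U(20): 20+20=40≡14 → O
M(12): 12+20=32≡6 → G
G(6): 6+20=26≡0 → A
Y(24): 24+20=44≡18 → S
Y(24): 24+20=44≡18 → S
S(18): 18+20=38≡12 → M
N(13): 13+20=33≡7 → H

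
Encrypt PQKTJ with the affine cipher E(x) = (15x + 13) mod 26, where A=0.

ETHMS

P(15): 15·15+13=238≡4 → E
Q(16): 15·16+13=253≡19 → T
K(10): 15·10+13=163≡7 → H
T(19): 15·19+13=298≡12 → M
J(9): 15·9+13=148≡18 → S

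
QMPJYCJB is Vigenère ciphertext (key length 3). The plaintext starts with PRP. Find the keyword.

BVA

Subtract each crib letter from the matching ciphertext letter (mod 26):
Q(16)−P(15)=1 → B
M(12)−R(17)=-5≡21 → V
P(15)−P(15)=0 → A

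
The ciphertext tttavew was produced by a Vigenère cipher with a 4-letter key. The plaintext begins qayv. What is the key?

dtvf

Subtract each crib letter from the matching ciphertext letter (mod 26):
t(19)−q(16)=3 → d
t(19)−a(0)=19 → t
t(19)−y(24)=-5≡21 → v
a(0)−v(21)=-21≡5 → f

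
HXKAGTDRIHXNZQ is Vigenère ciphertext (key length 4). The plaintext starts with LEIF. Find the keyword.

Subtract each crib letter from the matching ciphertext letter (mod 26):
H(7)−L(11)=-4≡22 → W
X(23)−E(4)=19 → T
K(10)−I(8)=2 → C
A(0)−F(5)=-5≡21 → V

WTCV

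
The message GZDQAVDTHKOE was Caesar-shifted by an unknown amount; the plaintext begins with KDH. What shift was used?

From the crib: G(6)−K(10)=-4≡22, so the shift is 22.

22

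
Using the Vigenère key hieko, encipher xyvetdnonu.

egzohkvsxi

Repeat the key across the message: hiekohieko
x(23)+h(7): 30≡4 → e
y(24)+i(8): 32≡6 → g
v(21)+e(4): 25 → z
e(4)+k(10): 14 → o
t(19)+o(14): 33≡7 → h
d(3)+h(7): 10 → k
n(13)+i(8): 21 → v
o(14)+e(4): 18 → s
n(13)+k(10): 23 → x
u(20)+o(14): 34≡8 → i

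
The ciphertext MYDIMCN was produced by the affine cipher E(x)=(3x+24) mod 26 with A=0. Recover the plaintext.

WATMWKF

The inverse of 3 mod 26 is 9, since 3·9=27≡1. Apply D(y)=9·(y−24) mod 26:
M(12): 9·(12−24)=-108≡22 → W
Y(24): 9·(24−24)=0 → A
D(3): 9·(3−24)=-189≡19 → T
I(8): 9·(8−24)=-144≡12 → M
M(12): 9·(12−24)=-108≡22 → W
C(2): 9·(2−24)=-198≡10 → K
N(13): 9·(13−24)=-99≡5 → F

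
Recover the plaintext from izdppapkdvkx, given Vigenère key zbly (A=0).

jysrqzemeuzz

Repeat the key across the ciphertext: zblyzblyzbly
i(8)−z(25): -17≡9 → j
z(25)−b(1): 24 → y
d(3)−l(11): -8≡18 → s
p(15)−y(24): -9≡17 → r
p(15)−z(25): -10≡16 → q
a(0)−b(1): -1≡25 → z
p(15)−l(11): 4 → e
k(10)−y(24): -14≡12 → m
d(3)−z(25): -22≡4 → e
v(21)−b(1): 20 → u
k(10)−l(11): -1≡25 → z
x(23)−y(24): -1≡25 → z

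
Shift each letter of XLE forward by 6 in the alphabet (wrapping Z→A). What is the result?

X(23): 23+6=29≡3 → D
L(11): 11+6=17 → R
E(4): 4+6=10 → K

DRK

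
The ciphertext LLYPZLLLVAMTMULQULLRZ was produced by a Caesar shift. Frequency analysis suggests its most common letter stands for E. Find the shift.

7

The most frequent ciphertext letter is L (appears 8 times).
L is position 11; E is position 4.
Shift = 7.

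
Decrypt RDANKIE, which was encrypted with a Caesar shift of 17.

AMJWTRN

R(17): 17−17=0 → A
D(3): 3−17=-14≡12 → M
A(0): 0−17=-17≡9 → J
N(13): 13−17=-4≡22 → W
K(10): 10−17=-7≡19 → T
I(8): 8−17=-9≡17 → R
E(4): 4−17=-13≡13 → N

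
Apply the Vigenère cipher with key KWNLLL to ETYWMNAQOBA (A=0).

Repeat the key across the message: KWNLLLKWNLL
E(4)+K(10): 14 → O
T(19)+W(22): 41≡15 → P
Y(24)+N(13): 37≡11 → L
W(22)+L(11): 33≡7 → H
M(12)+L(11): 23 → X
N(13)+L(11): 24 → Y
A(0)+K(10): 10 → K
Q(16)+W(22): 38≡12 → M
O(14)+N(13): 27≡1 → B
B(1)+L(11): 12 → M
A(0)+L(11): 11 → L

OPLHXYKMBML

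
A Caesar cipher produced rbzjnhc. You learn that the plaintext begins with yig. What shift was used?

19

From the crib: r(17)−y(24)=-7≡19, so the shift is 19.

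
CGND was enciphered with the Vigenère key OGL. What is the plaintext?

OACP

Repeat the key across the ciphertext: OGLO
C(2)−O(14): -12≡14 → O
G(6)−G(6): 0 → A
N(13)−L(11): 2 → C
D(3)−O(14): -11≡15 → P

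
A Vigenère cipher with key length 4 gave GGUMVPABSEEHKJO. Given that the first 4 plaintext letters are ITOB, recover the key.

YNGL

Subtract each crib letter from the matching ciphertext letter (mod 26):
G(6)−I(8)=-2≡24 → Y
G(6)−T(19)=-13≡13 → N
U(20)−O(14)=6 → G
M(12)−B(1)=11 → L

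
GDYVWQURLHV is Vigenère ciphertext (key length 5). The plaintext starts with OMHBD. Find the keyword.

SRRUT

Subtract each crib letter from the matching ciphertext letter (mod 26):
G(6)−O(14)=-8≡18 → S
D(3)−M(12)=-9≡17 → R
Y(24)−H(7)=17 → R
V(21)−B(1)=20 → U
W(22)−D(3)=19 → T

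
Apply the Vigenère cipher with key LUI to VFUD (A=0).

GZCO

Repeat the key across the message: LUIL
V(21)+L(11): 32≡6 → G
F(5)+U(20): 25 → Z
U(20)+I(8): 28≡2 → C
D(3)+L(11): 14 → O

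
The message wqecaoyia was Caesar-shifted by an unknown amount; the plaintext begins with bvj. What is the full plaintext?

From the crib: w(22)−b(1)=21, so the shift is 21.
Subtract 21 from each ciphertext letter:
w(22): 22−21=1 → b
q(16): 16−21=-5≡21 → v
e(4): 4−21=-17≡9 → j
c(2): 2−21=-19≡7 → h
a(0): 0−21=-21≡5 → f
o(14): 14−21=-7≡19 → t
y(24): 24−21=3 → d
i(8): 8−21=-13≡13 → n
a(0): 0−21=-21≡5 → f

bvjhftdnf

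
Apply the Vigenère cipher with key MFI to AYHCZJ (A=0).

Repeat the key across the message: MFIMFI
A(0)+M(12): 12 → M
Y(24)+F(5): 29≡3 → D
H(7)+I(8): 15 → P
C(2)+M(12): 14 → O
Z(25)+F(5): 30≡4 → E
J(9)+I(8): 17 → R

MDPOER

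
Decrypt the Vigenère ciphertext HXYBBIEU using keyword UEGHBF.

Repeat the key across the ciphertext: UEGHBFUE
H(7)−U(20): -13≡13 → N
X(23)−E(4): 19 → T
Y(24)−G(6): 18 → S
B(1)−H(7): -6≡20 → U
B(1)−B(1): 0 → A
I(8)−F(5): 3 → D
E(4)−U(20): -16≡10 → K
U(20)−E(4): 16 → Q

NTSUADKQ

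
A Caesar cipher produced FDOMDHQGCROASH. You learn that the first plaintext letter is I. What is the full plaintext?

From the crib: F(5)−I(8)=-3≡23, so the shift is 23.
Subtract 23 from each ciphertext letter:
F(5): 5−23=-18≡8 → I
D(3): 3−23=-20≡6 → G
O(14): 14−23=-9≡17 → R
M(12): 12−23=-11≡15 → P
D(3): 3−23=-20≡6 → G
H(7): 7−23=-16≡10 → K
Q(16): 16−23=-7≡19 → T
G(6): 6−23=-17≡9 → J
C(2): 2−23=-21≡5 → F
R(17): 17−23=-6≡20 → U
O(14): 14−23=-9≡17 → R
A(0): 0−23=-23≡3 → D
S(18): 18−23=-5≡21 → V
H(7): 7−23=-16≡10 → K

IGRPGKTJFURDVK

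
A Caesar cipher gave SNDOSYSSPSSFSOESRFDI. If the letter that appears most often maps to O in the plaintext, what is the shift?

4

The most frequent ciphertext letter is S (appears 8 times).
S is position 18; O is position 14.
Shift = 4.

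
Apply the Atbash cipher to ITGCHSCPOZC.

I(8) → R(17)
T(19) → G(6)
G(6) → T(19)
C(2) → X(23)
H(7) → S(18)
S(18) → H(7)
C(2) → X(23)
P(15) → K(10)
O(14) → L(11)
Z(25) → A(0)
C(2) → X(23)

RGTXSHXKLAX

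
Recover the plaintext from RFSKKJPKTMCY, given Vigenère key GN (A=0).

Repeat the key across the ciphertext: GNGNGNGNGNGN
R(17)−G(6): 11 → L
F(5)−N(13): -8≡18 → S
S(18)−G(6): 12 → M
K(10)−N(13): -3≡23 → X
K(10)−G(6): 4 → E
J(9)−N(13): -4≡22 → W
P(15)−G(6): 9 → J
K(10)−N(13): -3≡23 → X
T(19)−G(6): 13 → N
M(12)−N(13): -1≡25 → Z
C(2)−G(6): -4≡22 → W
Y(24)−N(13): 11 → L

LSMXEWJXNZWL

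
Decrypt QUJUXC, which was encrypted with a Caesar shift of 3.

NRGRUZ

Q(16): 16−3=13 → N
U(20): 20−3=17 → R
J(9): 9−3=6 → G
U(20): 20−3=17 → R
X(23): 23−3=20 → U
C(2): 2−3=-1≡25 → Z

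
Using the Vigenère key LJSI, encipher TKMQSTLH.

Repeat the key across the message: LJSILJSI
T(19)+L(11): 30≡4 → E
K(10)+J(9): 19 → T
M(12)+S(18): 30≡4 → E
Q(16)+I(8): 24 → Y
S(18)+L(11): 29≡3 → D
T(19)+J(9): 28≡2 → C
L(11)+S(18): 29≡3 → D
H(7)+I(8): 15 → P

ETEYDCDP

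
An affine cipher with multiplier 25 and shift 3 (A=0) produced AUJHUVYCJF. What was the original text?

The inverse of 25 mod 26 is 25, since 25·25=625≡1. Apply D(y)=25·(y−3) mod 26:
A(0): 25·(0−3)=-75≡3 → D
U(20): 25·(20−3)=425≡9 → J
J(9): 25·(9−3)=150≡20 → U
H(7): 25·(7−3)=100≡22 → W
U(20): 25·(20−3)=425≡9 → J
V(21): 25·(21−3)=450≡8 → I
Y(24): 25·(24−3)=525≡5 → F
C(2): 25·(2−3)=-25≡1 → B
J(9): 25·(9−3)=150≡20 → U
F(5): 25·(5−3)=50≡24 → Y

DJUWJIFBUY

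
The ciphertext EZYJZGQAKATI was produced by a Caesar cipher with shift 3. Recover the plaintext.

BWVGWDNXHXQF

E(4): 4−3=1 → B
Z(25): 25−3=22 → W
Y(24): 24−3=21 → V
J(9): 9−3=6 → G
Z(25): 25−3=22 → W
G(6): 6−3=3 → D
Q(16): 16−3=13 → N
A(0): 0−3=-3≡23 → X
K(10): 10−3=7 → H
A(0): 0−3=-3≡23 → X
T(19): 19−3=16 → Q
I(8): 8−3=5 → F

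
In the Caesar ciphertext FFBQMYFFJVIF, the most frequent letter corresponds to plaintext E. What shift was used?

1

The most frequent ciphertext letter is F (appears 5 times).
F is position 5; E is position 4.
Shift = 1.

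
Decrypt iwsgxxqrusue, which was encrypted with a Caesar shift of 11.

xlhvmmfgjhjt

i(8): 8−11=-3≡23 → x
w(22): 22−11=11 → l
s(18): 18−11=7 → h
g(6): 6−11=-5≡21 → v
x(23): 23−11=12 → m
x(23): 23−11=12 → m
q(16): 16−11=5 → f
r(17): 17−11=6 → g
u(20): 20−11=9 → j
s(18): 18−11=7 → h
u(20): 20−11=9 → j
e(4): 4−11=-7≡19 → t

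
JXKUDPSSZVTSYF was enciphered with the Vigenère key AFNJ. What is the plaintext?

Repeat the key across the ciphertext: AFNJAFNJAFNJAF
J(9)−A(0): 9 → J
X(23)−F(5): 18 → S
K(10)−N(13): -3≡23 → X
U(20)−J(9): 11 → L
D(3)−A(0): 3 → D
P(15)−F(5): 10 → K
S(18)−N(13): 5 → F
S(18)−J(9): 9 → J
Z(25)−A(0): 25 → Z
V(21)−F(5): 16 → Q
T(19)−N(13): 6 → G
S(18)−J(9): 9 → J
Y(24)−A(0): 24 → Y
F(5)−F(5): 0 → A

JSXLDKFJZQGJYA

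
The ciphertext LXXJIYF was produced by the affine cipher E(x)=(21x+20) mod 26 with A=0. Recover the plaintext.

The inverse of 21 mod 26 is 5, since 21·5=105≡1. Apply D(y)=5·(y−20) mod 26:
L(11): 5·(11−20)=-45≡7 → H
X(23): 5·(23−20)=15 → P
X(23): 5·(23−20)=15 → P
J(9): 5·(9−20)=-55≡23 → X
I(8): 5·(8−20)=-60≡18 → S
Y(24): 5·(24−20)=20 → U
F(5): 5·(5−20)=-75≡3 → D

HPPXSUD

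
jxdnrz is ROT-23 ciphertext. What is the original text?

j(9): 9−23=-14≡12 → m
x(23): 23−23=0 → a
d(3): 3−23=-20≡6 → g
n(13): 13−23=-10≡16 → q
r(17): 17−23=-6≡20 → u
z(25): 25−23=2 → c

magquc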